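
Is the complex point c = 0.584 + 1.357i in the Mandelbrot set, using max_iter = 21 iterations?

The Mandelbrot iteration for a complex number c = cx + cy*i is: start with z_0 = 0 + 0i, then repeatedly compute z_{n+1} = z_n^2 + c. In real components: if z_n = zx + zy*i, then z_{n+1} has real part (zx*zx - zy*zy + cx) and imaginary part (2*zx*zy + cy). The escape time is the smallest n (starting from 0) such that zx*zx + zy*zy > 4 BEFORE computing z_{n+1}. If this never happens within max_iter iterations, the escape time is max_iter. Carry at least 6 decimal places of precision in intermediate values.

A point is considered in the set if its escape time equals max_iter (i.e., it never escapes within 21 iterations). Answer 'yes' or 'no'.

Answer: no

Derivation:
z_0 = 0 + 0i, c = 0.5840 + 1.3570i
Iter 1: z = 0.5840 + 1.3570i, |z|^2 = 2.1825
Iter 2: z = -0.9164 + 2.9420i, |z|^2 = 9.4950
Escaped at iteration 2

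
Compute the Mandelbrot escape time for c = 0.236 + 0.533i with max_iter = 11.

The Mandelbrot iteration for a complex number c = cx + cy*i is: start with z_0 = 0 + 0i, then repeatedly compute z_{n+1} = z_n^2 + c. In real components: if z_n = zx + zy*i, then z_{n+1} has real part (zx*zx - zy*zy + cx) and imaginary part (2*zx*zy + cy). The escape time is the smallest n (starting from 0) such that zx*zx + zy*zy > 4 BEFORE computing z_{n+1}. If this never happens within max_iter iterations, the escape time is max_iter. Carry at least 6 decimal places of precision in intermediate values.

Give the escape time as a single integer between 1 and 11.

z_0 = 0 + 0i, c = 0.2360 + 0.5330i
Iter 1: z = 0.2360 + 0.5330i, |z|^2 = 0.3398
Iter 2: z = 0.0076 + 0.7846i, |z|^2 = 0.6156
Iter 3: z = -0.3795 + 0.5449i, |z|^2 = 0.4410
Iter 4: z = 0.0831 + 0.1194i, |z|^2 = 0.0212
Iter 5: z = 0.2286 + 0.5528i, |z|^2 = 0.3579
Iter 6: z = -0.0173 + 0.7858i, |z|^2 = 0.6178
Iter 7: z = -0.3812 + 0.5057i, |z|^2 = 0.4011
Iter 8: z = 0.1255 + 0.1474i, |z|^2 = 0.0375
Iter 9: z = 0.2300 + 0.5700i, |z|^2 = 0.3778
Iter 10: z = -0.0360 + 0.7952i, |z|^2 = 0.6337

Answer: 11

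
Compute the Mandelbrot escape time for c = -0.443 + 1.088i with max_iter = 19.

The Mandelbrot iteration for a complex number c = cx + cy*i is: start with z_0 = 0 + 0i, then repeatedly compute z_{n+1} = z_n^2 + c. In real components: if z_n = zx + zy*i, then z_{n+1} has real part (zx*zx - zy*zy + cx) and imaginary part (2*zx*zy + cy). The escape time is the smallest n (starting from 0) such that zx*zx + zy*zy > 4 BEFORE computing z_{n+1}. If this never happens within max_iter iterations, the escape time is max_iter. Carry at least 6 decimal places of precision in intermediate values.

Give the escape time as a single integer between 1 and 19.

Answer: 4

Derivation:
z_0 = 0 + 0i, c = -0.4430 + 1.0880i
Iter 1: z = -0.4430 + 1.0880i, |z|^2 = 1.3800
Iter 2: z = -1.4305 + 0.1240i, |z|^2 = 2.0617
Iter 3: z = 1.5879 + 0.7331i, |z|^2 = 3.0590
Iter 4: z = 1.5410 + 3.4164i, |z|^2 = 14.0464
Escaped at iteration 4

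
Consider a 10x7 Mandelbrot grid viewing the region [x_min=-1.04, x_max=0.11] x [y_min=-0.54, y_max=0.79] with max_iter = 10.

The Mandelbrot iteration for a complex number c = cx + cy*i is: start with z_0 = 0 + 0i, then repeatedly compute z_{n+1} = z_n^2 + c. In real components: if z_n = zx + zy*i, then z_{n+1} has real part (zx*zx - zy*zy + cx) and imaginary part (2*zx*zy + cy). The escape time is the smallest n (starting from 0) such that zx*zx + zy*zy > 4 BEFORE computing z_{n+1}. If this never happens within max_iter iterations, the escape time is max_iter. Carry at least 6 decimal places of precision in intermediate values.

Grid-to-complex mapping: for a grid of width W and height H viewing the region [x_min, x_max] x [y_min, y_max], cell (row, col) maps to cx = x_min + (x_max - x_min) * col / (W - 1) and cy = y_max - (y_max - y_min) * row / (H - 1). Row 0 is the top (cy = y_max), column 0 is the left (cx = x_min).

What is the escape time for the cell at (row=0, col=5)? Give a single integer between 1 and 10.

Answer: 6

Derivation:
z_0 = 0 + 0i, c = -0.4011 + 0.7900i
Iter 1: z = -0.4011 + 0.7900i, |z|^2 = 0.7850
Iter 2: z = -0.8643 + 0.1562i, |z|^2 = 0.7715
Iter 3: z = 0.3215 + 0.5199i, |z|^2 = 0.3737
Iter 4: z = -0.5680 + 1.1243i, |z|^2 = 1.5868
Iter 5: z = -1.3426 + -0.4873i, |z|^2 = 2.0400
Iter 6: z = 1.1639 + 2.0985i, |z|^2 = 5.7584
Escaped at iteration 6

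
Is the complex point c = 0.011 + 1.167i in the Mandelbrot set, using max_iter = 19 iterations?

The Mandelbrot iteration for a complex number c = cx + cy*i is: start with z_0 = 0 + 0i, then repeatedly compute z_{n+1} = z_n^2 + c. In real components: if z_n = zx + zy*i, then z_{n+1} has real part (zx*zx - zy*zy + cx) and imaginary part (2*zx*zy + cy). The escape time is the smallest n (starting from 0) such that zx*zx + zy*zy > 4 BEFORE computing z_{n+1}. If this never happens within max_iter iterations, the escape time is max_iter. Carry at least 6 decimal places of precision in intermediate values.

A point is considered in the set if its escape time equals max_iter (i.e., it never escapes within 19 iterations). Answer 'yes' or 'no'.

z_0 = 0 + 0i, c = 0.0110 + 1.1670i
Iter 1: z = 0.0110 + 1.1670i, |z|^2 = 1.3620
Iter 2: z = -1.3508 + 1.1927i, |z|^2 = 3.2470
Iter 3: z = 0.4131 + -2.0551i, |z|^2 = 4.3939
Escaped at iteration 3

Answer: no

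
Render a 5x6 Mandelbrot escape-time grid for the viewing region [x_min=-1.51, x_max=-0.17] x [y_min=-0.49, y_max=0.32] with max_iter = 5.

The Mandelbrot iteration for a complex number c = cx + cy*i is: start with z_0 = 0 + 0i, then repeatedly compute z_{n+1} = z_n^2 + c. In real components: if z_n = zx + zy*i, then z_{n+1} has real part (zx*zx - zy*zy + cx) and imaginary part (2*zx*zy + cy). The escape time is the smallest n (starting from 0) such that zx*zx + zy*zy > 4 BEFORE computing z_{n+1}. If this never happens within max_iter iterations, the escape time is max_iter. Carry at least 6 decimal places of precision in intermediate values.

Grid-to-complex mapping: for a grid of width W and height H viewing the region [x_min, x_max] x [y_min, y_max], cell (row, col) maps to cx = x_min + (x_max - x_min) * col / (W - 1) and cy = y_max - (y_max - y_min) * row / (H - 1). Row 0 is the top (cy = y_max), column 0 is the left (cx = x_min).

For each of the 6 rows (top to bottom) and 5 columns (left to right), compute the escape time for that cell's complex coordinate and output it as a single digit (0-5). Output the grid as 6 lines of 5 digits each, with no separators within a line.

(row=0, col=0): c = -1.5100 + 0.3200i → escape time 5
(row=0, col=1): c = -1.1750 + 0.3200i → escape time 5
(row=0, col=2): c = -0.8400 + 0.3200i → escape time 5
(row=0, col=3): c = -0.5050 + 0.3200i → escape time 5
(row=0, col=4): c = -0.1700 + 0.3200i → escape time 5
(row=1, col=0): c = -1.5100 + 0.1580i → escape time 5
(row=1, col=1): c = -1.1750 + 0.1580i → escape time 5
(row=1, col=2): c = -0.8400 + 0.1580i → escape time 5
(row=1, col=3): c = -0.5050 + 0.1580i → escape time 5
(row=1, col=4): c = -0.1700 + 0.1580i → escape time 5
(row=2, col=0): c = -1.5100 + -0.0040i → escape time 5
(row=2, col=1): c = -1.1750 + -0.0040i → escape time 5
(row=2, col=2): c = -0.8400 + -0.0040i → escape time 5
(row=2, col=3): c = -0.5050 + -0.0040i → escape time 5
(row=2, col=4): c = -0.1700 + -0.0040i → escape time 5
(row=3, col=0): c = -1.5100 + -0.1660i → escape time 5
(row=3, col=1): c = -1.1750 + -0.1660i → escape time 5
(row=3, col=2): c = -0.8400 + -0.1660i → escape time 5
(row=3, col=3): c = -0.5050 + -0.1660i → escape time 5
(row=3, col=4): c = -0.1700 + -0.1660i → escape time 5
(row=4, col=0): c = -1.5100 + -0.3280i → escape time 4
(row=4, col=1): c = -1.1750 + -0.3280i → escape time 5
(row=4, col=2): c = -0.8400 + -0.3280i → escape time 5
(row=4, col=3): c = -0.5050 + -0.3280i → escape time 5
(row=4, col=4): c = -0.1700 + -0.3280i → escape time 5
(row=5, col=0): c = -1.5100 + -0.4900i → escape time 3
(row=5, col=1): c = -1.1750 + -0.4900i → escape time 5
(row=5, col=2): c = -0.8400 + -0.4900i → escape time 5
(row=5, col=3): c = -0.5050 + -0.4900i → escape time 5
(row=5, col=4): c = -0.1700 + -0.4900i → escape time 5

Answer: 55555
55555
55555
55555
45555
35555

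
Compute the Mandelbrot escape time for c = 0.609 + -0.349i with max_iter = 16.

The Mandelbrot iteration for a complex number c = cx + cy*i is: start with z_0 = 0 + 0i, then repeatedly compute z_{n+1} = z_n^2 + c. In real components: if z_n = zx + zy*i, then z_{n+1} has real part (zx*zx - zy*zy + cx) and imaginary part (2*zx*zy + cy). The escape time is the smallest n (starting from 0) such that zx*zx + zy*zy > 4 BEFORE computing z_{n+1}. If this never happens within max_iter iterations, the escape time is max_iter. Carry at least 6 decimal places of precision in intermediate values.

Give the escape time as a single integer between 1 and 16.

z_0 = 0 + 0i, c = 0.6090 + -0.3490i
Iter 1: z = 0.6090 + -0.3490i, |z|^2 = 0.4927
Iter 2: z = 0.8581 + -0.7741i, |z|^2 = 1.3355
Iter 3: z = 0.7461 + -1.6774i, |z|^2 = 3.3705
Iter 4: z = -1.6482 + -2.8521i, |z|^2 = 10.8508
Escaped at iteration 4

Answer: 4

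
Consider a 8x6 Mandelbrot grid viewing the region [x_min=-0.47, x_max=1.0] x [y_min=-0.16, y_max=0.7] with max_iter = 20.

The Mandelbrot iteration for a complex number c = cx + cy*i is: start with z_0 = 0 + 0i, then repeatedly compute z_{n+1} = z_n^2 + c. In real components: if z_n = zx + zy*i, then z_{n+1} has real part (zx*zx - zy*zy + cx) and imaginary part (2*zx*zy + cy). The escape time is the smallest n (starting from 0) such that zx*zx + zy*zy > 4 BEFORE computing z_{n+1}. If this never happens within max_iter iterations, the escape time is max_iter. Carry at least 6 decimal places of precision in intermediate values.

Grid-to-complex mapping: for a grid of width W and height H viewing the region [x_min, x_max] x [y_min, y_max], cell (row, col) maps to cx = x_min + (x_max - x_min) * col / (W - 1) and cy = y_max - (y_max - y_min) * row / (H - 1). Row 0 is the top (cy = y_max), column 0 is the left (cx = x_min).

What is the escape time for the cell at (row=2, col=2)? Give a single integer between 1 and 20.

Answer: 20

Derivation:
z_0 = 0 + 0i, c = -0.0500 + 0.3560i
Iter 1: z = -0.0500 + 0.3560i, |z|^2 = 0.1292
Iter 2: z = -0.1742 + 0.3204i, |z|^2 = 0.1330
Iter 3: z = -0.1223 + 0.2443i, |z|^2 = 0.0747
Iter 4: z = -0.0947 + 0.2962i, |z|^2 = 0.0967
Iter 5: z = -0.1288 + 0.2999i, |z|^2 = 0.1065
Iter 6: z = -0.1233 + 0.2788i, |z|^2 = 0.0929
Iter 7: z = -0.1125 + 0.2872i, |z|^2 = 0.0952
Iter 8: z = -0.1198 + 0.2914i, |z|^2 = 0.0993
Iter 9: z = -0.1205 + 0.2862i, |z|^2 = 0.0964
Iter 10: z = -0.1174 + 0.2870i, |z|^2 = 0.0962
Iter 11: z = -0.1186 + 0.2886i, |z|^2 = 0.0974
Iter 12: z = -0.1192 + 0.2875i, |z|^2 = 0.0969
Iter 13: z = -0.1185 + 0.2874i, |z|^2 = 0.0966
Iter 14: z = -0.1186 + 0.2879i, |z|^2 = 0.0970
Iter 15: z = -0.1188 + 0.2877i, |z|^2 = 0.0969
Iter 16: z = -0.1187 + 0.2876i, |z|^2 = 0.0968
Iter 17: z = -0.1186 + 0.2877i, |z|^2 = 0.0969
Iter 18: z = -0.1187 + 0.2877i, |z|^2 = 0.0969
Iter 19: z = -0.1187 + 0.2877i, |z|^2 = 0.0968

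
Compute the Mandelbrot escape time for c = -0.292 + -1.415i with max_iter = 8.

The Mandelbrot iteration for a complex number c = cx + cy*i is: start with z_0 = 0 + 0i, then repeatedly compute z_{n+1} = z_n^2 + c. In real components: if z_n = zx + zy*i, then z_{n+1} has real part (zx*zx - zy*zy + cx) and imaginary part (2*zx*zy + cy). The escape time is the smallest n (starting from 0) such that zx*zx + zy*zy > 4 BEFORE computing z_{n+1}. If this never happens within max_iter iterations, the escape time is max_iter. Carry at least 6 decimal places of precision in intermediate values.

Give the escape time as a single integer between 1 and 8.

z_0 = 0 + 0i, c = -0.2920 + -1.4150i
Iter 1: z = -0.2920 + -1.4150i, |z|^2 = 2.0875
Iter 2: z = -2.2090 + -0.5886i, |z|^2 = 5.2260
Escaped at iteration 2

Answer: 2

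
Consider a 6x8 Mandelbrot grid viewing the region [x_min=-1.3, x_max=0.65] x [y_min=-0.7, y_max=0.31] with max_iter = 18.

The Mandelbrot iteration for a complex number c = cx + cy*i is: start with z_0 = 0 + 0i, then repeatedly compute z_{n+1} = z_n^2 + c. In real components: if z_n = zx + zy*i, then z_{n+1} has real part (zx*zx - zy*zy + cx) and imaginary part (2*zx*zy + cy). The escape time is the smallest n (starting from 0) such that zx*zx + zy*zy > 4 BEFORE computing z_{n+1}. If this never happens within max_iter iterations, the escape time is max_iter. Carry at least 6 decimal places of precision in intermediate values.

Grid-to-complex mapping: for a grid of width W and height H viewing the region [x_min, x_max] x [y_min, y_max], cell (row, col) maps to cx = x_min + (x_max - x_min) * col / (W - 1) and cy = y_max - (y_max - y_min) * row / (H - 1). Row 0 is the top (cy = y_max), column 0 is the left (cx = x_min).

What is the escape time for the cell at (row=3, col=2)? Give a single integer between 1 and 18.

z_0 = 0 + 0i, c = -0.5200 + -0.1229i
Iter 1: z = -0.5200 + -0.1229i, |z|^2 = 0.2855
Iter 2: z = -0.2647 + 0.0049i, |z|^2 = 0.0701
Iter 3: z = -0.4500 + -0.1255i, |z|^2 = 0.2182
Iter 4: z = -0.3333 + -0.0100i, |z|^2 = 0.1112
Iter 5: z = -0.4090 + -0.1162i, |z|^2 = 0.1808
Iter 6: z = -0.3662 + -0.0278i, |z|^2 = 0.1349
Iter 7: z = -0.3867 + -0.1025i, |z|^2 = 0.1600
Iter 8: z = -0.3810 + -0.0436i, |z|^2 = 0.1471
Iter 9: z = -0.3767 + -0.0896i, |z|^2 = 0.1500
Iter 10: z = -0.3861 + -0.0553i, |z|^2 = 0.1521
Iter 11: z = -0.3740 + -0.0801i, |z|^2 = 0.1463
Iter 12: z = -0.3866 + -0.0629i, |z|^2 = 0.1534
Iter 13: z = -0.3745 + -0.0742i, |z|^2 = 0.1458
Iter 14: z = -0.3852 + -0.0673i, |z|^2 = 0.1529
Iter 15: z = -0.3761 + -0.0710i, |z|^2 = 0.1465
Iter 16: z = -0.3836 + -0.0694i, |z|^2 = 0.1520
Iter 17: z = -0.3777 + -0.0696i, |z|^2 = 0.1475

Answer: 18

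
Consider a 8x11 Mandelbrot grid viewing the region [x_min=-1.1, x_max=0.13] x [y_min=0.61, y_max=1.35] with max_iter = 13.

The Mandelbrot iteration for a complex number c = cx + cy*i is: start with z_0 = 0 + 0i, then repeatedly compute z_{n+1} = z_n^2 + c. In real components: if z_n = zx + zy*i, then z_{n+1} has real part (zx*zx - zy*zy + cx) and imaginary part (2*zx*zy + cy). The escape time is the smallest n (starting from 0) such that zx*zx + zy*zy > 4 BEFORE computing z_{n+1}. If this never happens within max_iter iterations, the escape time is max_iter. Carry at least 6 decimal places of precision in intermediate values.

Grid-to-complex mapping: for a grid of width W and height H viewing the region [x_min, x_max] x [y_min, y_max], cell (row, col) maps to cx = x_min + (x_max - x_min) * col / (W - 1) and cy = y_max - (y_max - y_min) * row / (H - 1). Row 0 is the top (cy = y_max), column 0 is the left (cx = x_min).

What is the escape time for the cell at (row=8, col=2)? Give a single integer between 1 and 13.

z_0 = 0 + 0i, c = -0.7486 + 0.7580i
Iter 1: z = -0.7486 + 0.7580i, |z|^2 = 1.1349
Iter 2: z = -0.7628 + -0.3768i, |z|^2 = 0.7238
Iter 3: z = -0.3087 + 1.3329i, |z|^2 = 1.8719
Iter 4: z = -2.4298 + -0.0650i, |z|^2 = 5.9082
Escaped at iteration 4

Answer: 4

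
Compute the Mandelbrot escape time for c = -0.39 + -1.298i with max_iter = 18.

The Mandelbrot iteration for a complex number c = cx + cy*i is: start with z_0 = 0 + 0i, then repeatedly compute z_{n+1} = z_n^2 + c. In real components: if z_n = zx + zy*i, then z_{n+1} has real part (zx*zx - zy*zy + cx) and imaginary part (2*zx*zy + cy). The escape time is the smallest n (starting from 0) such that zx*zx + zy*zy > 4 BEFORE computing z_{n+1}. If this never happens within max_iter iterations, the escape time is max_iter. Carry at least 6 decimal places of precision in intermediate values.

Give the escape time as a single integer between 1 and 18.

Answer: 3

Derivation:
z_0 = 0 + 0i, c = -0.3900 + -1.2980i
Iter 1: z = -0.3900 + -1.2980i, |z|^2 = 1.8369
Iter 2: z = -1.9227 + -0.2856i, |z|^2 = 3.7783
Iter 3: z = 3.2252 + -0.1999i, |z|^2 = 10.4422
Escaped at iteration 3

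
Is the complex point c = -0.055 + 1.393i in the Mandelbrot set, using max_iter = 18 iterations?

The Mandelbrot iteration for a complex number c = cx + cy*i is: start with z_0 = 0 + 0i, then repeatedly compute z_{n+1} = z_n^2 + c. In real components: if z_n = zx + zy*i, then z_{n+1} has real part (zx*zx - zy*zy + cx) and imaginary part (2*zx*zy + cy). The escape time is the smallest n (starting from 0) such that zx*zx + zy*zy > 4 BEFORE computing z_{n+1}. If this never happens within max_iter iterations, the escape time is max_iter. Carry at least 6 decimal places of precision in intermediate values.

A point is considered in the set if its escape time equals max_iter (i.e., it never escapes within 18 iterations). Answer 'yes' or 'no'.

z_0 = 0 + 0i, c = -0.0550 + 1.3930i
Iter 1: z = -0.0550 + 1.3930i, |z|^2 = 1.9435
Iter 2: z = -1.9924 + 1.2398i, |z|^2 = 5.5068
Escaped at iteration 2

Answer: no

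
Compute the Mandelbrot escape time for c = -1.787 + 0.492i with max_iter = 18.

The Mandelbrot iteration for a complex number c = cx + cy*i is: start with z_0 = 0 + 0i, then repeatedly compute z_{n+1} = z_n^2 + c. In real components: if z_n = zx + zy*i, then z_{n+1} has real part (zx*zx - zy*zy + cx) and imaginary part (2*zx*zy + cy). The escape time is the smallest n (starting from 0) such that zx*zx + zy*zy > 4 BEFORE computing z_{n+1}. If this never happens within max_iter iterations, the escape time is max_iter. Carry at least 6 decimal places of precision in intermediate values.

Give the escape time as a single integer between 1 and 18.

z_0 = 0 + 0i, c = -1.7870 + 0.4920i
Iter 1: z = -1.7870 + 0.4920i, |z|^2 = 3.4354
Iter 2: z = 1.1643 + -1.2664i, |z|^2 = 2.9594
Iter 3: z = -2.0352 + -2.4570i, |z|^2 = 10.1787
Escaped at iteration 3

Answer: 3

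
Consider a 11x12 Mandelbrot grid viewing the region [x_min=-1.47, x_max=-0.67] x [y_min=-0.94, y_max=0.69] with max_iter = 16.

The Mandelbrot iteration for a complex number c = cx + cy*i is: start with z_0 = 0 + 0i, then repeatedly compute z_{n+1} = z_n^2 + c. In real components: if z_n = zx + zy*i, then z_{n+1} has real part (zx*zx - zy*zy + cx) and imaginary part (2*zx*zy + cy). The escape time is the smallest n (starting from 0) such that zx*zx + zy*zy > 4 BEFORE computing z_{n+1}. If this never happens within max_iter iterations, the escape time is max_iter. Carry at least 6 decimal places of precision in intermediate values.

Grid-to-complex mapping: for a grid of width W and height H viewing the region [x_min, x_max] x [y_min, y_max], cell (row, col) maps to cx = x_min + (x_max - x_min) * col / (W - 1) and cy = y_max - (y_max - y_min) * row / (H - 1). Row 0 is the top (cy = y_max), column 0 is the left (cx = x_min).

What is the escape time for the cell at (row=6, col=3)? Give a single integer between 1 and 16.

z_0 = 0 + 0i, c = -1.2300 + -0.1991i
Iter 1: z = -1.2300 + -0.1991i, |z|^2 = 1.5525
Iter 2: z = 0.2433 + 0.2907i, |z|^2 = 0.1437
Iter 3: z = -1.2553 + -0.0577i, |z|^2 = 1.5791
Iter 4: z = 0.3425 + -0.0543i, |z|^2 = 0.1202
Iter 5: z = -1.1157 + -0.2363i, |z|^2 = 1.3005
Iter 6: z = -0.0412 + 0.3281i, |z|^2 = 0.1094
Iter 7: z = -1.3360 + -0.2261i, |z|^2 = 1.8360
Iter 8: z = 0.5037 + 0.4050i, |z|^2 = 0.4178
Iter 9: z = -1.1403 + 0.2090i, |z|^2 = 1.3440
Iter 10: z = 0.0267 + -0.6756i, |z|^2 = 0.4572
Iter 11: z = -1.6858 + -0.2351i, |z|^2 = 2.8971
Iter 12: z = 1.5565 + 0.5937i, |z|^2 = 2.7753
Iter 13: z = 0.8403 + 1.6491i, |z|^2 = 3.4257
Iter 14: z = -3.2433 + 2.5725i, |z|^2 = 17.1369
Escaped at iteration 14

Answer: 14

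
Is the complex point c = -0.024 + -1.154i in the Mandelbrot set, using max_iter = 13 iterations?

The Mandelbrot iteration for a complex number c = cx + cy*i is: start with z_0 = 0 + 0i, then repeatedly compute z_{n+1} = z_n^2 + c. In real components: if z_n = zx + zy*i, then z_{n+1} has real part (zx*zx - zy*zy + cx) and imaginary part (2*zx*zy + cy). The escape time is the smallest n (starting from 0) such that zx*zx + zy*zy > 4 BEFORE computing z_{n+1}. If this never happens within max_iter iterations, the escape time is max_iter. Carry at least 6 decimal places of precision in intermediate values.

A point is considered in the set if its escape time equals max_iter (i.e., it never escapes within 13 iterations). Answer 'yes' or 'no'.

z_0 = 0 + 0i, c = -0.0240 + -1.1540i
Iter 1: z = -0.0240 + -1.1540i, |z|^2 = 1.3323
Iter 2: z = -1.3551 + -1.0986i, |z|^2 = 3.0433
Iter 3: z = 0.6055 + 1.8235i, |z|^2 = 3.6919
Iter 4: z = -2.9827 + 1.0542i, |z|^2 = 10.0077
Escaped at iteration 4

Answer: no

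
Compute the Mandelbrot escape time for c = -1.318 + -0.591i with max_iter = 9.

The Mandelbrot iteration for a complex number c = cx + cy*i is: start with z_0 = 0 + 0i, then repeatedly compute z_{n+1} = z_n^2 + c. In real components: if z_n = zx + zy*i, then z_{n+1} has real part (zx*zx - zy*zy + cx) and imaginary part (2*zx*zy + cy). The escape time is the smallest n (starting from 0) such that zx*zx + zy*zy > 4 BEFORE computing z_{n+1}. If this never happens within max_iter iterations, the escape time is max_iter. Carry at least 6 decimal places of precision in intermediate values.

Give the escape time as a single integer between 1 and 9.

Answer: 3

Derivation:
z_0 = 0 + 0i, c = -1.3180 + -0.5910i
Iter 1: z = -1.3180 + -0.5910i, |z|^2 = 2.0864
Iter 2: z = 0.0698 + 0.9669i, |z|^2 = 0.9397
Iter 3: z = -2.2480 + -0.4559i, |z|^2 = 5.2613
Escaped at iteration 3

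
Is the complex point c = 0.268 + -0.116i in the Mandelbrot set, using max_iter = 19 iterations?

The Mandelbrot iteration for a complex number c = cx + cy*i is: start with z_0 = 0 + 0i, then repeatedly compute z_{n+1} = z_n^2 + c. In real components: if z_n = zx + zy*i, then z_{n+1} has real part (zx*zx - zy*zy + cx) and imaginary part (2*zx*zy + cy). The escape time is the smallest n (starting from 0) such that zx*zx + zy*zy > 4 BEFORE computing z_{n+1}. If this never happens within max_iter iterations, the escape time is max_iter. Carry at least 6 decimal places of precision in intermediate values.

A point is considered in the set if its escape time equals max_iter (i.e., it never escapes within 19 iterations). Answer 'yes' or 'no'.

z_0 = 0 + 0i, c = 0.2680 + -0.1160i
Iter 1: z = 0.2680 + -0.1160i, |z|^2 = 0.0853
Iter 2: z = 0.3264 + -0.1782i, |z|^2 = 0.1383
Iter 3: z = 0.3428 + -0.2323i, |z|^2 = 0.1715
Iter 4: z = 0.3315 + -0.2753i, |z|^2 = 0.1857
Iter 5: z = 0.3021 + -0.2985i, |z|^2 = 0.1804
Iter 6: z = 0.2702 + -0.2964i, |z|^2 = 0.1608
Iter 7: z = 0.2532 + -0.2762i, |z|^2 = 0.1404
Iter 8: z = 0.2558 + -0.2558i, |z|^2 = 0.1309
Iter 9: z = 0.2680 + -0.2469i, |z|^2 = 0.1328
Iter 10: z = 0.2789 + -0.2483i, |z|^2 = 0.1394
Iter 11: z = 0.2841 + -0.2545i, |z|^2 = 0.1455
Iter 12: z = 0.2839 + -0.2606i, |z|^2 = 0.1485
Iter 13: z = 0.2807 + -0.2640i, |z|^2 = 0.1485
Iter 14: z = 0.2771 + -0.2642i, |z|^2 = 0.1466
Iter 15: z = 0.2750 + -0.2624i, |z|^2 = 0.1445
Iter 16: z = 0.2747 + -0.2603i, |z|^2 = 0.1433
Iter 17: z = 0.2757 + -0.2590i, |z|^2 = 0.1431
Iter 18: z = 0.2769 + -0.2588i, |z|^2 = 0.1437
Did not escape in 19 iterations → in set

Answer: yes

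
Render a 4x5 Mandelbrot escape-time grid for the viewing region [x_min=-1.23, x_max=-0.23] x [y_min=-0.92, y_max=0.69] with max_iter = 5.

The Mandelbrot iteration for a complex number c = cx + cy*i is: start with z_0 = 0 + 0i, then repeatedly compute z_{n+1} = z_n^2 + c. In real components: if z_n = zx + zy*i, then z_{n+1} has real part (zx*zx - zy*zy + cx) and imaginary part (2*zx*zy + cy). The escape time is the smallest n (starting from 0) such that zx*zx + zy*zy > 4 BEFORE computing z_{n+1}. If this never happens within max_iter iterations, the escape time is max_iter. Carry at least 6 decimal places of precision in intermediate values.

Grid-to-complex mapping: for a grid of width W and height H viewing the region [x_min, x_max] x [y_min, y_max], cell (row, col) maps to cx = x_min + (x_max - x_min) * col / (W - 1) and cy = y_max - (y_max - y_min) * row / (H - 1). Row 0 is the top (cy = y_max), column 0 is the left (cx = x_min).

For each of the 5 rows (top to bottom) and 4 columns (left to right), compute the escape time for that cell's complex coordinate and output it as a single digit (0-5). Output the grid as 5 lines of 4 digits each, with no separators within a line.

Answer: 3455
5555
5555
4555
3345

Derivation:
(row=0, col=0): c = -1.2300 + 0.6900i → escape time 3
(row=0, col=1): c = -0.8967 + 0.6900i → escape time 4
(row=0, col=2): c = -0.5633 + 0.6900i → escape time 5
(row=0, col=3): c = -0.2300 + 0.6900i → escape time 5
(row=1, col=0): c = -1.2300 + 0.2875i → escape time 5
(row=1, col=1): c = -0.8967 + 0.2875i → escape time 5
(row=1, col=2): c = -0.5633 + 0.2875i → escape time 5
(row=1, col=3): c = -0.2300 + 0.2875i → escape time 5
(row=2, col=0): c = -1.2300 + -0.1150i → escape time 5
(row=2, col=1): c = -0.8967 + -0.1150i → escape time 5
(row=2, col=2): c = -0.5633 + -0.1150i → escape time 5
(row=2, col=3): c = -0.2300 + -0.1150i → escape time 5
(row=3, col=0): c = -1.2300 + -0.5175i → escape time 4
(row=3, col=1): c = -0.8967 + -0.5175i → escape time 5
(row=3, col=2): c = -0.5633 + -0.5175i → escape time 5
(row=3, col=3): c = -0.2300 + -0.5175i → escape time 5
(row=4, col=0): c = -1.2300 + -0.9200i → escape time 3
(row=4, col=1): c = -0.8967 + -0.9200i → escape time 3
(row=4, col=2): c = -0.5633 + -0.9200i → escape time 4
(row=4, col=3): c = -0.2300 + -0.9200i → escape time 5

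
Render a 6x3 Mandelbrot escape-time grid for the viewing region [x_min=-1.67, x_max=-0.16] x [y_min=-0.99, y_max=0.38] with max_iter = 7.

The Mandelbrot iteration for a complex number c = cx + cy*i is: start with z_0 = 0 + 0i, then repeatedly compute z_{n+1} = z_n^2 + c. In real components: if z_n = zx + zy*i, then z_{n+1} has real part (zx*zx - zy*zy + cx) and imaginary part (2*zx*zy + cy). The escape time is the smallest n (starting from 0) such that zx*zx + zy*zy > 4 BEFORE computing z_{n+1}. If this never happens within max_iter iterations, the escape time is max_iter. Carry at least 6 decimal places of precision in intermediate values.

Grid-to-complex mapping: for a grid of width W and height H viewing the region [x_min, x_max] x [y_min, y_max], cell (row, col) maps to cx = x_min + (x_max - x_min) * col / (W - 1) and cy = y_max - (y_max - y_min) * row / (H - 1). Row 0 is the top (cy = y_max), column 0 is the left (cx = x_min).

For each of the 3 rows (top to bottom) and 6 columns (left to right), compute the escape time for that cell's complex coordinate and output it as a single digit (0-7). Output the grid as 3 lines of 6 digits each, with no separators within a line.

Answer: 357777
467777
233347

Derivation:
(row=0, col=0): c = -1.6700 + 0.3800i → escape time 3
(row=0, col=1): c = -1.3680 + 0.3800i → escape time 5
(row=0, col=2): c = -1.0660 + 0.3800i → escape time 7
(row=0, col=3): c = -0.7640 + 0.3800i → escape time 7
(row=0, col=4): c = -0.4620 + 0.3800i → escape time 7
(row=0, col=5): c = -0.1600 + 0.3800i → escape time 7
(row=1, col=0): c = -1.6700 + -0.3050i → escape time 4
(row=1, col=1): c = -1.3680 + -0.3050i → escape time 6
(row=1, col=2): c = -1.0660 + -0.3050i → escape time 7
(row=1, col=3): c = -0.7640 + -0.3050i → escape time 7
(row=1, col=4): c = -0.4620 + -0.3050i → escape time 7
(row=1, col=5): c = -0.1600 + -0.3050i → escape time 7
(row=2, col=0): c = -1.6700 + -0.9900i → escape time 2
(row=2, col=1): c = -1.3680 + -0.9900i → escape time 3
(row=2, col=2): c = -1.0660 + -0.9900i → escape time 3
(row=2, col=3): c = -0.7640 + -0.9900i → escape time 3
(row=2, col=4): c = -0.4620 + -0.9900i → escape time 4
(row=2, col=5): c = -0.1600 + -0.9900i → escape time 7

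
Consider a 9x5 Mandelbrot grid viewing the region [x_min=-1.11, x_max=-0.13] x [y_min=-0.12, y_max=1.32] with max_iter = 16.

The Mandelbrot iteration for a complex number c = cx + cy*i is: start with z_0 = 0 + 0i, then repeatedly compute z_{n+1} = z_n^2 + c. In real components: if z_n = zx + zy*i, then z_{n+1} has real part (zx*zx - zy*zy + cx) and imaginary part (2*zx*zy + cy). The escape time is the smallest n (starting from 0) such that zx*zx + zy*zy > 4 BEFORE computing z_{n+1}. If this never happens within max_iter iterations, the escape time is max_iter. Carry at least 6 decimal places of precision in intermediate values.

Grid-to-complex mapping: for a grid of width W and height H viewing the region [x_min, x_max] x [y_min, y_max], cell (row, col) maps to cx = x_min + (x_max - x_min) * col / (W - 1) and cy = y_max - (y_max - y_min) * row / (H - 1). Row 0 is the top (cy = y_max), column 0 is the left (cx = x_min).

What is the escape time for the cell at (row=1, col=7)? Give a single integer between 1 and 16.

z_0 = 0 + 0i, c = -0.2525 + 0.9600i
Iter 1: z = -0.2525 + 0.9600i, |z|^2 = 0.9854
Iter 2: z = -1.1103 + 0.4752i, |z|^2 = 1.4587
Iter 3: z = 0.7545 + -0.0953i, |z|^2 = 0.5784
Iter 4: z = 0.3078 + 0.8162i, |z|^2 = 0.7609
Iter 5: z = -0.8240 + 1.4624i, |z|^2 = 2.8176
Iter 6: z = -1.7122 + -1.4501i, |z|^2 = 5.0343
Escaped at iteration 6

Answer: 6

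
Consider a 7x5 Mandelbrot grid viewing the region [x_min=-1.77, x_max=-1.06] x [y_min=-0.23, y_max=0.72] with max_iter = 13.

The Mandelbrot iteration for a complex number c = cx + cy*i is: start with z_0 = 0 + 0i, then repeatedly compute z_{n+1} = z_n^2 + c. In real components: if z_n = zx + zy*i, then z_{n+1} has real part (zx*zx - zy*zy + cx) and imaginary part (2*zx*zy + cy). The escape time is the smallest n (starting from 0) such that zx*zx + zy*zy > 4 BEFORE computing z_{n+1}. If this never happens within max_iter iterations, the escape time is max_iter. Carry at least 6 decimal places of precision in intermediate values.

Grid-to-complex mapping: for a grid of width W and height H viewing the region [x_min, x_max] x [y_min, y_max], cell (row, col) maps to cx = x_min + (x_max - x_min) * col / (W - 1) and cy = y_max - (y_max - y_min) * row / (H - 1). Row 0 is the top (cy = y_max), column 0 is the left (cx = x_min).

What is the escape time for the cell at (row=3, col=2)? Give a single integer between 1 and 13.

z_0 = 0 + 0i, c = -1.5333 + 0.0075i
Iter 1: z = -1.5333 + 0.0075i, |z|^2 = 2.3512
Iter 2: z = 0.8177 + -0.0155i, |z|^2 = 0.6689
Iter 3: z = -0.8649 + -0.0178i, |z|^2 = 0.7484
Iter 4: z = -0.7856 + 0.0384i, |z|^2 = 0.6186
Iter 5: z = -0.9177 + -0.0528i, |z|^2 = 0.8449
Iter 6: z = -0.6940 + 0.1044i, |z|^2 = 0.4926
Iter 7: z = -1.0625 + -0.1374i, |z|^2 = 1.1479
Iter 8: z = -0.4232 + 0.2995i, |z|^2 = 0.2688
Iter 9: z = -1.4439 + -0.2460i, |z|^2 = 2.1455
Iter 10: z = 0.4911 + 0.7179i, |z|^2 = 0.7566
Iter 11: z = -1.8076 + 0.7127i, |z|^2 = 3.7753
Iter 12: z = 1.2262 + -2.5689i, |z|^2 = 8.1026
Escaped at iteration 12

Answer: 12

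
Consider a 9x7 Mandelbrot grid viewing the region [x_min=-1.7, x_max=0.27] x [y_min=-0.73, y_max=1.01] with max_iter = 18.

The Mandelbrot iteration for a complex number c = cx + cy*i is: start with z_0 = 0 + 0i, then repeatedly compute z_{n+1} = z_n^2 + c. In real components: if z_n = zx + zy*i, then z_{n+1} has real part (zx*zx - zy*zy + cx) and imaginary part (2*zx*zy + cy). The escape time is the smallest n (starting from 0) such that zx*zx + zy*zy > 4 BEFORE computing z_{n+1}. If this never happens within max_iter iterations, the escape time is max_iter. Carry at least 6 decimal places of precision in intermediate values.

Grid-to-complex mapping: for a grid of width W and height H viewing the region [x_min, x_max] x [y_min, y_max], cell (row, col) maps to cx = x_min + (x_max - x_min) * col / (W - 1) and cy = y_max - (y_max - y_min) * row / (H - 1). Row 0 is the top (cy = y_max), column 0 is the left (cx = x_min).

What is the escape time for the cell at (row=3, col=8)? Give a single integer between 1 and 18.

z_0 = 0 + 0i, c = 0.2700 + 0.1400i
Iter 1: z = 0.2700 + 0.1400i, |z|^2 = 0.0925
Iter 2: z = 0.3233 + 0.2156i, |z|^2 = 0.1510
Iter 3: z = 0.3280 + 0.2794i, |z|^2 = 0.1857
Iter 4: z = 0.2995 + 0.3233i, |z|^2 = 0.1943
Iter 5: z = 0.2552 + 0.3337i, |z|^2 = 0.1765
Iter 6: z = 0.2238 + 0.3103i, |z|^2 = 0.1464
Iter 7: z = 0.2238 + 0.2789i, |z|^2 = 0.1279
Iter 8: z = 0.2423 + 0.2648i, |z|^2 = 0.1288
Iter 9: z = 0.2586 + 0.2683i, |z|^2 = 0.1389
Iter 10: z = 0.2649 + 0.2788i, |z|^2 = 0.1479
Iter 11: z = 0.2624 + 0.2877i, |z|^2 = 0.1516
Iter 12: z = 0.2561 + 0.2910i, |z|^2 = 0.1503
Iter 13: z = 0.2509 + 0.2891i, |z|^2 = 0.1465
Iter 14: z = 0.2494 + 0.2851i, |z|^2 = 0.1435
Iter 15: z = 0.2509 + 0.2822i, |z|^2 = 0.1426
Iter 16: z = 0.2533 + 0.2816i, |z|^2 = 0.1435
Iter 17: z = 0.2549 + 0.2827i, |z|^2 = 0.1449

Answer: 18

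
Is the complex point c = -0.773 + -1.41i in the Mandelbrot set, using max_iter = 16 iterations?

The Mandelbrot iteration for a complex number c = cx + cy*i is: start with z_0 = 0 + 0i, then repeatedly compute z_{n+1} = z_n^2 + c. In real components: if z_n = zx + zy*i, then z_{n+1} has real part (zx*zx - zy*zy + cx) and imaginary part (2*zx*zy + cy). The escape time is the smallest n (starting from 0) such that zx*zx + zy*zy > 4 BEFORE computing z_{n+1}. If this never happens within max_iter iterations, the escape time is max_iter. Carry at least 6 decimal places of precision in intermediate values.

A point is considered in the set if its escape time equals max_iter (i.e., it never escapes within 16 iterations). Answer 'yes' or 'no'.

z_0 = 0 + 0i, c = -0.7730 + -1.4100i
Iter 1: z = -0.7730 + -1.4100i, |z|^2 = 2.5856
Iter 2: z = -2.1636 + 0.7699i, |z|^2 = 5.2737
Escaped at iteration 2

Answer: no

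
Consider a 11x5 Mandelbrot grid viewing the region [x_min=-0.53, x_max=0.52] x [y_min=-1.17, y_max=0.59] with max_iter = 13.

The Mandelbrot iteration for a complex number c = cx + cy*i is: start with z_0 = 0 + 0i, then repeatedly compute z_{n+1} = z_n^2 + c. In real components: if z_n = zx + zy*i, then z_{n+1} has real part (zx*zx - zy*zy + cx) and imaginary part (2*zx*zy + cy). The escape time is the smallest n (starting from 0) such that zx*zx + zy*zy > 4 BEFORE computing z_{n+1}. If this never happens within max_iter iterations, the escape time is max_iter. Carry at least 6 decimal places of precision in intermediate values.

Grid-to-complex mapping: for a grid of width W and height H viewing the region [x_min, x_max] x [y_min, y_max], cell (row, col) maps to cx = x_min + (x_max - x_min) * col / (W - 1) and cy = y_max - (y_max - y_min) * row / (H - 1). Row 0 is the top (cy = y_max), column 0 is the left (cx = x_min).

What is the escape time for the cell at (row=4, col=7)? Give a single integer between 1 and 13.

z_0 = 0 + 0i, c = 0.2050 + -1.1700i
Iter 1: z = 0.2050 + -1.1700i, |z|^2 = 1.4109
Iter 2: z = -1.1219 + -1.6497i, |z|^2 = 3.9801
Iter 3: z = -1.2579 + 2.5315i, |z|^2 = 7.9909
Escaped at iteration 3

Answer: 3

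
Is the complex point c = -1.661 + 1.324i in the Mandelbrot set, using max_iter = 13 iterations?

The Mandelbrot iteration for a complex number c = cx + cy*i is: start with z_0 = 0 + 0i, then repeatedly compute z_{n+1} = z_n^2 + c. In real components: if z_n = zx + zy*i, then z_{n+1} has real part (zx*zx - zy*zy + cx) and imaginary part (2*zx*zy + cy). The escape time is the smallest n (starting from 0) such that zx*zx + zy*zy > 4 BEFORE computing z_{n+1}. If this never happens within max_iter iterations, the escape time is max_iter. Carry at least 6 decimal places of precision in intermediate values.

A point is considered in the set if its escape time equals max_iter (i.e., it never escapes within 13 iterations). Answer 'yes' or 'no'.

z_0 = 0 + 0i, c = -1.6610 + 1.3240i
Iter 1: z = -1.6610 + 1.3240i, |z|^2 = 4.5119
Escaped at iteration 1

Answer: no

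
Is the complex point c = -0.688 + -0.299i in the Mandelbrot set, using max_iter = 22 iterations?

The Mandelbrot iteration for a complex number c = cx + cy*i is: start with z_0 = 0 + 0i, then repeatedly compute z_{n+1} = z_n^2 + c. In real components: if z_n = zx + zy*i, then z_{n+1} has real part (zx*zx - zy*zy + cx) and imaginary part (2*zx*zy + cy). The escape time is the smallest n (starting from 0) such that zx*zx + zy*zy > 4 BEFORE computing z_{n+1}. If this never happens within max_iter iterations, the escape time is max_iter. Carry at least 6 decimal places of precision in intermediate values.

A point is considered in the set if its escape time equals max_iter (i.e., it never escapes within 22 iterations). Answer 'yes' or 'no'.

z_0 = 0 + 0i, c = -0.6880 + -0.2990i
Iter 1: z = -0.6880 + -0.2990i, |z|^2 = 0.5627
Iter 2: z = -0.3041 + 0.1124i, |z|^2 = 0.1051
Iter 3: z = -0.6082 + -0.3674i, |z|^2 = 0.5049
Iter 4: z = -0.4531 + 0.1479i, |z|^2 = 0.2271
Iter 5: z = -0.5046 + -0.4330i, |z|^2 = 0.4421
Iter 6: z = -0.6209 + 0.1380i, |z|^2 = 0.4045
Iter 7: z = -0.3216 + -0.4703i, |z|^2 = 0.3246
Iter 8: z = -0.8058 + 0.0035i, |z|^2 = 0.6493
Iter 9: z = -0.0387 + -0.3046i, |z|^2 = 0.0943
Iter 10: z = -0.7793 + -0.2754i, |z|^2 = 0.6831
Iter 11: z = -0.1566 + 0.1302i, |z|^2 = 0.0415
Iter 12: z = -0.6804 + -0.3398i, |z|^2 = 0.5785
Iter 13: z = -0.3404 + 0.1634i, |z|^2 = 0.1426
Iter 14: z = -0.5988 + -0.4103i, |z|^2 = 0.5269
Iter 15: z = -0.4978 + 0.1923i, |z|^2 = 0.2848
Iter 16: z = -0.4772 + -0.4905i, |z|^2 = 0.4683
Iter 17: z = -0.7008 + 0.1691i, |z|^2 = 0.5197
Iter 18: z = -0.2255 + -0.5360i, |z|^2 = 0.3382
Iter 19: z = -0.9245 + -0.0573i, |z|^2 = 0.8580
Iter 20: z = 0.1634 + -0.1931i, |z|^2 = 0.0640
Iter 21: z = -0.6986 + -0.3621i, |z|^2 = 0.6191
Did not escape in 22 iterations → in set

Answer: yes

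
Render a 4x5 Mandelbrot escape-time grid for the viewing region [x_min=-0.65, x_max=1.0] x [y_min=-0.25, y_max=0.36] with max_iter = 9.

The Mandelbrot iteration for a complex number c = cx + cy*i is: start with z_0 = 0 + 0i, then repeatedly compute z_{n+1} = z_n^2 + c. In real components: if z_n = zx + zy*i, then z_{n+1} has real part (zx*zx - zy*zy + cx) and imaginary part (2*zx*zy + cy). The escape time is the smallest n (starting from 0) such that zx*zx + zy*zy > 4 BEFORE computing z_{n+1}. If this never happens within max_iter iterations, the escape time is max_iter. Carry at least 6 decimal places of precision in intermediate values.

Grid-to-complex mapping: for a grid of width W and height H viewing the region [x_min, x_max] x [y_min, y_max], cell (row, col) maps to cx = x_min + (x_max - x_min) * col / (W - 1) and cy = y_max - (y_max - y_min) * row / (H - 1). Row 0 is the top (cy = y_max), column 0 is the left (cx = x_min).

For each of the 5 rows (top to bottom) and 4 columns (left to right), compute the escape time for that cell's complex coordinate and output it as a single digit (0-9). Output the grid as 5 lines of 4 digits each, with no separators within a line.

Answer: 9992
9982
9962
9962
9982

Derivation:
(row=0, col=0): c = -0.6500 + 0.3600i → escape time 9
(row=0, col=1): c = -0.1000 + 0.3600i → escape time 9
(row=0, col=2): c = 0.4500 + 0.3600i → escape time 9
(row=0, col=3): c = 1.0000 + 0.3600i → escape time 2
(row=1, col=0): c = -0.6500 + 0.2075i → escape time 9
(row=1, col=1): c = -0.1000 + 0.2075i → escape time 9
(row=1, col=2): c = 0.4500 + 0.2075i → escape time 8
(row=1, col=3): c = 1.0000 + 0.2075i → escape time 2
(row=2, col=0): c = -0.6500 + 0.0550i → escape time 9
(row=2, col=1): c = -0.1000 + 0.0550i → escape time 9
(row=2, col=2): c = 0.4500 + 0.0550i → escape time 6
(row=2, col=3): c = 1.0000 + 0.0550i → escape time 2
(row=3, col=0): c = -0.6500 + -0.0975i → escape time 9
(row=3, col=1): c = -0.1000 + -0.0975i → escape time 9
(row=3, col=2): c = 0.4500 + -0.0975i → escape time 6
(row=3, col=3): c = 1.0000 + -0.0975i → escape time 2
(row=4, col=0): c = -0.6500 + -0.2500i → escape time 9
(row=4, col=1): c = -0.1000 + -0.2500i → escape time 9
(row=4, col=2): c = 0.4500 + -0.2500i → escape time 8
(row=4, col=3): c = 1.0000 + -0.2500i → escape time 2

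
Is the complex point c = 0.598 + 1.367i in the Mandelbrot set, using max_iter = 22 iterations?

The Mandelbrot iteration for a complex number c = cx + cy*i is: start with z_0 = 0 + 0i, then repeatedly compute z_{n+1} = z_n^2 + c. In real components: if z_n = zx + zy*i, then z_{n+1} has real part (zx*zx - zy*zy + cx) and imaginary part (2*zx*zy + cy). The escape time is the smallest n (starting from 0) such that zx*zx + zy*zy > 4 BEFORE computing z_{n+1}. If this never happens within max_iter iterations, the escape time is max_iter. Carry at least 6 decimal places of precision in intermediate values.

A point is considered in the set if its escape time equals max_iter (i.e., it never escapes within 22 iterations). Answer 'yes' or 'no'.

z_0 = 0 + 0i, c = 0.5980 + 1.3670i
Iter 1: z = 0.5980 + 1.3670i, |z|^2 = 2.2263
Iter 2: z = -0.9131 + 3.0019i, |z|^2 = 9.8453
Escaped at iteration 2

Answer: no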